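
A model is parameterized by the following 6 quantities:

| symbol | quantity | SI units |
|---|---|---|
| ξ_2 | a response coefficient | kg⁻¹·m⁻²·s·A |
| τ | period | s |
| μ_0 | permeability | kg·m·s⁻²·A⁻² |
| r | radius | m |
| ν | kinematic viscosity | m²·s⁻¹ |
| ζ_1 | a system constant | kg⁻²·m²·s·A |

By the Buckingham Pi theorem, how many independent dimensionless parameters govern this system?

There are 6 variables and 4 base dimensions (M, L, T, I).
The dimension matrix has rank 4.
Independent dimensionless groups: 6 − 4 = 2.

2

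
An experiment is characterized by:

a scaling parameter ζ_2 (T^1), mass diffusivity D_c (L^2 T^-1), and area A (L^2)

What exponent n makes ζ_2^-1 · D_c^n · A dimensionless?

Balance the L exponent: (2)·n from D_c, plus −(0) + (2) = 2 from the rest, must sum to zero.
2n + 2 = 0, so n = -1.

-1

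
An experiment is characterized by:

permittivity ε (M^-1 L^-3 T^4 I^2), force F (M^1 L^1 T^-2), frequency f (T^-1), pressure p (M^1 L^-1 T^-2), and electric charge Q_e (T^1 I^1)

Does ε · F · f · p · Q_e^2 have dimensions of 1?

Sum the exponent of each base dimension across the product:
  M: [ε]_M + [F]_M + [f]_M + [p]_M + 2·[Q_e]_M = (-1) + (1) + (0) + (1) + 2·(0) = 1
  L: [ε]_L + [F]_L + [f]_L + [p]_L + 2·[Q_e]_L = (-3) + (1) + (0) + (-1) + 2·(0) = -3
  T: [ε]_T + [F]_T + [f]_T + [p]_T + 2·[Q_e]_T = (4) + (-2) + (-1) + (-2) + 2·(1) = 1
  I: [ε]_I + [F]_I + [f]_I + [p]_I + 2·[Q_e]_I = (2) + (0) + (0) + (0) + 2·(1) = 4
Net dimensions [M L⁻³ T I⁴] ≠ [1] — not dimensionless.

no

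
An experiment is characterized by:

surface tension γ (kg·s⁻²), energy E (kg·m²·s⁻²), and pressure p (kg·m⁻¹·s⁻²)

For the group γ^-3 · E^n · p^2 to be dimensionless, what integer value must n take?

Balance the M exponent: (1)·n from E, plus −3·(1) + 2·(1) = -1 from the rest, must sum to zero.
n − 1 = 0, so n = 1.

1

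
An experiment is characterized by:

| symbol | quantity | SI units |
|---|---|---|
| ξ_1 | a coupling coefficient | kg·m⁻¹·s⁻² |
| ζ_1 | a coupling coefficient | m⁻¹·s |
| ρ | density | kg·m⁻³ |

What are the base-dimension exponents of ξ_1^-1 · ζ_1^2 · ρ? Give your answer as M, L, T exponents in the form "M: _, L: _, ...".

M: 0, L: -4, T: 4

Collect each base-dimension exponent across the product:
  M: −(1) + 2·(0) + (1) = 0
  L: −(-1) + 2·(-1) + (-3) = -4
  T: −(-2) + 2·(1) + (0) = 4
So the dimensions are [L⁻⁴ T⁴].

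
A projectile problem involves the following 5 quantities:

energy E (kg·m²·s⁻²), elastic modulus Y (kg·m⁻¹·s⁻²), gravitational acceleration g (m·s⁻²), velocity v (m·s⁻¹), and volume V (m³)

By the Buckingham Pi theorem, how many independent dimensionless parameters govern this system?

There are 5 variables and 3 base dimensions (M, L, T).
The dimension matrix has rank 3.
Independent dimensionless groups: 5 − 3 = 2.

2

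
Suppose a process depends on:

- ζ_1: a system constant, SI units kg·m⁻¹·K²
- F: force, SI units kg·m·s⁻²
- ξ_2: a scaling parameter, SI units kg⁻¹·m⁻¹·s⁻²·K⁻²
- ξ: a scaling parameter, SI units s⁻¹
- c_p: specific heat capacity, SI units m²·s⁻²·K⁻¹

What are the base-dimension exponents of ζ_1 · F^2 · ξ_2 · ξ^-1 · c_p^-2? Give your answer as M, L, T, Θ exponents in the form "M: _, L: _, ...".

Collect each base-dimension exponent across the product:
  M: (1) + 2·(1) + (-1) − (0) − 2·(0) = 2
  L: (-1) + 2·(1) + (-1) − (0) − 2·(2) = -4
  T: (0) + 2·(-2) + (-2) − (-1) − 2·(-2) = -1
  Θ: (2) + 2·(0) + (-2) − (0) − 2·(-1) = 2
So the dimensions are [M² L⁻⁴ T⁻¹ Θ²].

M: 2, L: -4, T: -1, Θ: 2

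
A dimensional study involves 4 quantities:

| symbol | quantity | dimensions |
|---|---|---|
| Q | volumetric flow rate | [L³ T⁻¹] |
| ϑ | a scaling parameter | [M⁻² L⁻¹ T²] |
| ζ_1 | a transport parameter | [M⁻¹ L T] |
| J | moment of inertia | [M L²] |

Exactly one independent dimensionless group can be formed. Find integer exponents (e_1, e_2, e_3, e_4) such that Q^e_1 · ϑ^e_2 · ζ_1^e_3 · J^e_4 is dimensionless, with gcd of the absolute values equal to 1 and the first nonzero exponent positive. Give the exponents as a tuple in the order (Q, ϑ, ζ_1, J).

M: e_1·(0) + e_2·(-2) + e_3·(-1) + e_4·(1) = 0
L: e_1·(3) + e_2·(-1) + e_3·(1) + e_4·(2) = 0
T: e_1·(-1) + e_2·(2) + e_3·(1) + e_4·(0) = 0
Solving this homogeneous linear system for the smallest-integer solution (first nonzero entry positive) gives (1, 2, -3, 1).

(1, 2, -3, 1)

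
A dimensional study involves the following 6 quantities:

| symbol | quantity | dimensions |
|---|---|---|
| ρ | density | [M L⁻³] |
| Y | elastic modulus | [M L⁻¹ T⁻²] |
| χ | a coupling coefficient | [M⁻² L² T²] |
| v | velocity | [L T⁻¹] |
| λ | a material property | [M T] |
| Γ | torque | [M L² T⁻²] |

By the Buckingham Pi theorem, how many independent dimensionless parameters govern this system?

There are 6 variables and 3 base dimensions (M, L, T).
The dimension matrix has rank 3.
Independent dimensionless groups: 6 − 3 = 3.

3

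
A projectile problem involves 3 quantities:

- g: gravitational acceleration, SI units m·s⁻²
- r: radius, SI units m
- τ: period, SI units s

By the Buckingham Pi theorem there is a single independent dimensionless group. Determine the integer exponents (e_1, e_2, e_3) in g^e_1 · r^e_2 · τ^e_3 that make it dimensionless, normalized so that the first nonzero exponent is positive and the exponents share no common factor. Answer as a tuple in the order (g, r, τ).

(1, -1, 2)

L: e_1·(1) + e_2·(1) + e_3·(0) = 0
T: e_1·(-2) + e_2·(0) + e_3·(1) = 0
Solving this homogeneous linear system for the smallest-integer solution (first nonzero entry positive) gives (1, -1, 2).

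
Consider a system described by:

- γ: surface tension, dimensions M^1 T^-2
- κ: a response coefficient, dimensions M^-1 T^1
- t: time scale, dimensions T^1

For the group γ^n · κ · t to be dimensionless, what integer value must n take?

1

Balance the M exponent: (1)·n from γ, plus (-1) + (0) = -1 from the rest, must sum to zero.
n − 1 = 0, so n = 1.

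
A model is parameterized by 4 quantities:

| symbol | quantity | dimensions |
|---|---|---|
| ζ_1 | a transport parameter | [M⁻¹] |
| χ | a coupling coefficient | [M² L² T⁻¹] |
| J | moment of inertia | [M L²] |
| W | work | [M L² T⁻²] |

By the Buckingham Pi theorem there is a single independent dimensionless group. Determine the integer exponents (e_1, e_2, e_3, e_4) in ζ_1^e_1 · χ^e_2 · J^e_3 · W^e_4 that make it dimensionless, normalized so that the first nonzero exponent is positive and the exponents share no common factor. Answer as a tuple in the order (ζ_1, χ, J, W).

M: e_1·(-1) + e_2·(2) + e_3·(1) + e_4·(1) = 0
L: e_1·(0) + e_2·(2) + e_3·(2) + e_4·(2) = 0
T: e_1·(0) + e_2·(-1) + e_3·(0) + e_4·(-2) = 0
Solving this homogeneous linear system for the smallest-integer solution (first nonzero entry positive) gives (2, 2, -1, -1).

(2, 2, -1, -1)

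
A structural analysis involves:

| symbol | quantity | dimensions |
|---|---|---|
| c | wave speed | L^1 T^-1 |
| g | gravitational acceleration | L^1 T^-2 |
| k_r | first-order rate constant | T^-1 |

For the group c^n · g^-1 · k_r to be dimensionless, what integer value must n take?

Balance the L exponent: (1)·n from c, plus −(1) + (0) = -1 from the rest, must sum to zero.
n − 1 = 0, so n = 1.

1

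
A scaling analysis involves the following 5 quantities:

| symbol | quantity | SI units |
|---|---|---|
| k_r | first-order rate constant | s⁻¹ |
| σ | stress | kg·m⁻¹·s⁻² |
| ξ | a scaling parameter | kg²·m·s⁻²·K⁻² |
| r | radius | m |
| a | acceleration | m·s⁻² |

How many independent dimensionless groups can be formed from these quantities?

There are 5 variables and 4 base dimensions (M, L, T, Θ).
The dimension matrix has rank 4.
Independent dimensionless groups: 5 − 4 = 1.

1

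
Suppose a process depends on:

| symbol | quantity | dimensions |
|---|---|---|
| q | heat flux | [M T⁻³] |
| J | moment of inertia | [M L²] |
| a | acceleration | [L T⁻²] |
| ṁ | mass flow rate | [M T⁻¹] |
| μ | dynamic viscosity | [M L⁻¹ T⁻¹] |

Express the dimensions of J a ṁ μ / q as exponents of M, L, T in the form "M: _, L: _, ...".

M: 2, L: 2, T: -1

Collect each base-dimension exponent across the product:
  M: −(1) + (1) + (0) + (1) + (1) = 2
  L: −(0) + (2) + (1) + (0) + (-1) = 2
  T: −(-3) + (0) + (-2) + (-1) + (-1) = -1
So the dimensions are [M² L² T⁻¹].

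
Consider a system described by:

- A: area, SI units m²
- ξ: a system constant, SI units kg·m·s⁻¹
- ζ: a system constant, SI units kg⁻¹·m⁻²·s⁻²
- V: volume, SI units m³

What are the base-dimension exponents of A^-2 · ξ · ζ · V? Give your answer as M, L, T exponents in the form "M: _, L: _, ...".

Collect each base-dimension exponent across the product:
  M: −2·(0) + (1) + (-1) + (0) = 0
  L: −2·(2) + (1) + (-2) + (3) = -2
  T: −2·(0) + (-1) + (-2) + (0) = -3
So the dimensions are [L⁻² T⁻³].

M: 0, L: -2, T: -3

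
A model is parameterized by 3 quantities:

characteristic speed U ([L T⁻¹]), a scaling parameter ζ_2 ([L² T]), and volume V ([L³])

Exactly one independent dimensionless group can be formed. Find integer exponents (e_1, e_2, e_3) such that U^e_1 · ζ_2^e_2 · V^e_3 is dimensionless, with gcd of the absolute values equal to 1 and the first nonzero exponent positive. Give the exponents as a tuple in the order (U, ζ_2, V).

L: e_1·(1) + e_2·(2) + e_3·(3) = 0
T: e_1·(-1) + e_2·(1) + e_3·(0) = 0
Solving this homogeneous linear system for the smallest-integer solution (first nonzero entry positive) gives (1, 1, -1).

(1, 1, -1)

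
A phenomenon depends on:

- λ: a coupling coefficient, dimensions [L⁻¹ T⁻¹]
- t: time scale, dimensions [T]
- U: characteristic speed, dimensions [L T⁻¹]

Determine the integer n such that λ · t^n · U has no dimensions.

Balance the T exponent: (1)·n from t, plus (-1) + (-1) = -2 from the rest, must sum to zero.
n − 2 = 0, so n = 2.

2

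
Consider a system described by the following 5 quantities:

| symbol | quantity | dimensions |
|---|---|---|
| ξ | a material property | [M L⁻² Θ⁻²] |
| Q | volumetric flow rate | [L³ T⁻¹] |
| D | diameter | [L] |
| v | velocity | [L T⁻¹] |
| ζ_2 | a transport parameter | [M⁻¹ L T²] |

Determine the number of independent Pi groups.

1

There are 5 variables and 4 base dimensions (M, L, T, Θ).
The dimension matrix has rank 4.
Independent dimensionless groups: 5 − 4 = 1.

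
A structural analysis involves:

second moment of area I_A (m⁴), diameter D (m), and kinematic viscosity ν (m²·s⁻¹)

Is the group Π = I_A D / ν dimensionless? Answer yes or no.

Sum the exponent of each base dimension across the product:
  L: [I_A]_L + [D]_L − [ν]_L = (4) + (1) − (2) = 3
  T: [I_A]_T + [D]_T − [ν]_T = (0) + (0) − (-1) = 1
Net dimensions [L³ T] ≠ [1] — not dimensionless.

no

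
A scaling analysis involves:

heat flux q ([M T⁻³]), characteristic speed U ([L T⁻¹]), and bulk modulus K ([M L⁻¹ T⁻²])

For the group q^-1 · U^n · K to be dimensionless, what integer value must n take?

1

Balance the L exponent: (1)·n from U, plus −(0) + (-1) = -1 from the rest, must sum to zero.
n − 1 = 0, so n = 1.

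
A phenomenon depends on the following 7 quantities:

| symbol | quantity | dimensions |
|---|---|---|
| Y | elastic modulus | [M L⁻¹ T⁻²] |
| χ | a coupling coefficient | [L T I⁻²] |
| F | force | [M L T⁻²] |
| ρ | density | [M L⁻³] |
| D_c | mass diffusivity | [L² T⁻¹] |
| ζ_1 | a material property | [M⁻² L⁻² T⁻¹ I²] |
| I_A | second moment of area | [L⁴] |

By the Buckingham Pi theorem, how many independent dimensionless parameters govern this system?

3

There are 7 variables and 4 base dimensions (M, L, T, I).
The dimension matrix has rank 4.
Independent dimensionless groups: 7 − 4 = 3.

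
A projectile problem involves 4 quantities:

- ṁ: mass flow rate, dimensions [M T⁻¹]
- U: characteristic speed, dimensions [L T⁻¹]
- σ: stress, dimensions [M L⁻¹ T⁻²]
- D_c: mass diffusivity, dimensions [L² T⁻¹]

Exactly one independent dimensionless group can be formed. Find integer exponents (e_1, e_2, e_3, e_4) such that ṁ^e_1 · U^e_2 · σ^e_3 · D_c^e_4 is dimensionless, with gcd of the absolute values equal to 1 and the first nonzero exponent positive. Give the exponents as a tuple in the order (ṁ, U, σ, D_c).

M: e_1·(1) + e_2·(0) + e_3·(1) + e_4·(0) = 0
L: e_1·(0) + e_2·(1) + e_3·(-1) + e_4·(2) = 0
T: e_1·(-1) + e_2·(-1) + e_3·(-2) + e_4·(-1) = 0
Solving this homogeneous linear system for the smallest-integer solution (first nonzero entry positive) gives (1, 3, -1, -2).

(1, 3, -1, -2)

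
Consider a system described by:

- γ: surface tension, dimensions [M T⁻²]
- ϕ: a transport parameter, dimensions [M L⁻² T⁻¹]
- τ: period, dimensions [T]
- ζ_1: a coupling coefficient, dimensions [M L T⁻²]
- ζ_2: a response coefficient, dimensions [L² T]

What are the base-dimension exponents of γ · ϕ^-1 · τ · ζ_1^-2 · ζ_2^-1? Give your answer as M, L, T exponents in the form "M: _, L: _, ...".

M: -2, L: -2, T: 3

Collect each base-dimension exponent across the product:
  M: (1) − (1) + (0) − 2·(1) − (0) = -2
  L: (0) − (-2) + (0) − 2·(1) − (2) = -2
  T: (-2) − (-1) + (1) − 2·(-2) − (1) = 3
So the dimensions are [M⁻² L⁻² T³].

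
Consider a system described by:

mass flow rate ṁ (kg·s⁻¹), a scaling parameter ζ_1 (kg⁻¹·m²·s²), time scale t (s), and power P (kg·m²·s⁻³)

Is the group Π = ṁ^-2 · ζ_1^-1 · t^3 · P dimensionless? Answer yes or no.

Sum the exponent of each base dimension across the product:
  M: −2·[ṁ]_M − [ζ_1]_M + 3·[t]_M + [P]_M = −2·(1) − (-1) + 3·(0) + (1) = 0
  L: −2·[ṁ]_L − [ζ_1]_L + 3·[t]_L + [P]_L = −2·(0) − (2) + 3·(0) + (2) = 0
  T: −2·[ṁ]_T − [ζ_1]_T + 3·[t]_T + [P]_T = −2·(-1) − (2) + 3·(1) + (-3) = 0
All base exponents vanish — dimensionless.

yes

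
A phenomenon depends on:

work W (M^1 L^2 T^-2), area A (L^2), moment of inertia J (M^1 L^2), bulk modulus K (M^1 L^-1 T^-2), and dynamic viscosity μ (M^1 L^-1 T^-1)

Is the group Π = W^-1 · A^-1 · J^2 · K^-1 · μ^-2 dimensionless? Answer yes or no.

no

Sum the exponent of each base dimension across the product:
  M: −[W]_M − [A]_M + 2·[J]_M − [K]_M − 2·[μ]_M = −(1) − (0) + 2·(1) − (1) − 2·(1) = -2
  L: −[W]_L − [A]_L + 2·[J]_L − [K]_L − 2·[μ]_L = −(2) − (2) + 2·(2) − (-1) − 2·(-1) = 3
  T: −[W]_T − [A]_T + 2·[J]_T − [K]_T − 2·[μ]_T = −(-2) − (0) + 2·(0) − (-2) − 2·(-1) = 6
Net dimensions [M⁻² L³ T⁶] ≠ [1] — not dimensionless.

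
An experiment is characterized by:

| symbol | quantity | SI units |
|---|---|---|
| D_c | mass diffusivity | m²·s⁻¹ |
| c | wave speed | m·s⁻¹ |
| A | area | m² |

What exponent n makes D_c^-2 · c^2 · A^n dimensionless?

1

Balance the L exponent: (2)·n from A, plus −2·(2) + 2·(1) = -2 from the rest, must sum to zero.
2n − 2 = 0, so n = 1.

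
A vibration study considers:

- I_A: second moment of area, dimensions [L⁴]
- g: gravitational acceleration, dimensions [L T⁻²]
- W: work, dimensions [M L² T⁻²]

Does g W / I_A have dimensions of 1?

Sum the exponent of each base dimension across the product:
  M: −[I_A]_M + [g]_M + [W]_M = −(0) + (0) + (1) = 1
  L: −[I_A]_L + [g]_L + [W]_L = −(4) + (1) + (2) = -1
  T: −[I_A]_T + [g]_T + [W]_T = −(0) + (-2) + (-2) = -4
Net dimensions [M L⁻¹ T⁻⁴] ≠ [1] — not dimensionless.

no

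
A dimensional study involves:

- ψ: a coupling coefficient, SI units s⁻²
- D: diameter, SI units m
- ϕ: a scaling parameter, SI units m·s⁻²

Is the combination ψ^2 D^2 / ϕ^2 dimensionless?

yes

Sum the exponent of each base dimension across the product:
  L: 2·[ψ]_L + 2·[D]_L − 2·[ϕ]_L = 2·(0) + 2·(1) − 2·(1) = 0
  T: 2·[ψ]_T + 2·[D]_T − 2·[ϕ]_T = 2·(-2) + 2·(0) − 2·(-2) = 0
All base exponents vanish — dimensionless.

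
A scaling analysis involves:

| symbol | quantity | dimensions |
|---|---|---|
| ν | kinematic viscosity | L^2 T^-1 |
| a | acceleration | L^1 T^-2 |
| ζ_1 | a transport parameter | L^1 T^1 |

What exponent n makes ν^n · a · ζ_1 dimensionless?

-1

Balance the L exponent: (2)·n from ν, plus (1) + (1) = 2 from the rest, must sum to zero.
2n + 2 = 0, so n = -1.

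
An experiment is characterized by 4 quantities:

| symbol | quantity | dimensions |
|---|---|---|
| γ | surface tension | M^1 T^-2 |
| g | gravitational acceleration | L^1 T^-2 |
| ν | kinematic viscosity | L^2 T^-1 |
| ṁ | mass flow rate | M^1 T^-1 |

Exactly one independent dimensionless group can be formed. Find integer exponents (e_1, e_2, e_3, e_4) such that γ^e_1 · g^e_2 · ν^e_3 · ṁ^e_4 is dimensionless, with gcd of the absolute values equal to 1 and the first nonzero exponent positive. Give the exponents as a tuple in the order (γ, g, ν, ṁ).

(3, -2, 1, -3)

M: e_1·(1) + e_2·(0) + e_3·(0) + e_4·(1) = 0
L: e_1·(0) + e_2·(1) + e_3·(2) + e_4·(0) = 0
T: e_1·(-2) + e_2·(-2) + e_3·(-1) + e_4·(-1) = 0
Solving this homogeneous linear system for the smallest-integer solution (first nonzero entry positive) gives (3, -2, 1, -3).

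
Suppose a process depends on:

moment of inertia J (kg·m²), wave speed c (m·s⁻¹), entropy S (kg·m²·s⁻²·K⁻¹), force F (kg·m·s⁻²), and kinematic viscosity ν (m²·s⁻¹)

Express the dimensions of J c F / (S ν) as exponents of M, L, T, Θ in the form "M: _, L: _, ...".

Collect each base-dimension exponent across the product:
  M: (1) + (0) − (1) + (1) − (0) = 1
  L: (2) + (1) − (2) + (1) − (2) = 0
  T: (0) + (-1) − (-2) + (-2) − (-1) = 0
  Θ: (0) + (0) − (-1) + (0) − (0) = 1
So the dimensions are [M Θ].

M: 1, L: 0, T: 0, Θ: 1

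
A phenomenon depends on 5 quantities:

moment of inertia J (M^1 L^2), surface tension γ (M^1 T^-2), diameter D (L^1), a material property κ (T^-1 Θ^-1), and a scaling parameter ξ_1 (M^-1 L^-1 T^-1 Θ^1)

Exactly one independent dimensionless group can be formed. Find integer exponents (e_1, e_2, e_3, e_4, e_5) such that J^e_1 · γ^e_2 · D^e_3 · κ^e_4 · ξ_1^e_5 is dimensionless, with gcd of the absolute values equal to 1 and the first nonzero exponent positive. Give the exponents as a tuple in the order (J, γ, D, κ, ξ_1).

M: e_1·(1) + e_2·(1) + e_3·(0) + e_4·(0) + e_5·(-1) = 0
L: e_1·(2) + e_2·(0) + e_3·(1) + e_4·(0) + e_5·(-1) = 0
T: e_1·(0) + e_2·(-2) + e_3·(0) + e_4·(-1) + e_5·(-1) = 0
Θ: e_1·(0) + e_2·(0) + e_3·(0) + e_4·(-1) + e_5·(1) = 0
Solving this homogeneous linear system for the smallest-integer solution (first nonzero entry positive) gives (2, -1, -3, 1, 1).

(2, -1, -3, 1, 1)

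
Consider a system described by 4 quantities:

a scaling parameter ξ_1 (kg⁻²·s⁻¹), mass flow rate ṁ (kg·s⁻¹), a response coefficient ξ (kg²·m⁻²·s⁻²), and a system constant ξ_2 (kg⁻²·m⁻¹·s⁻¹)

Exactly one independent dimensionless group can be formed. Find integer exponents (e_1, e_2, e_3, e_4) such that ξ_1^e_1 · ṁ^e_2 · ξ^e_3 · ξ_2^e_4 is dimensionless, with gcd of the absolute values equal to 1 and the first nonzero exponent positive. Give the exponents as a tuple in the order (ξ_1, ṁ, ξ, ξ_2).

M: e_1·(-2) + e_2·(1) + e_3·(2) + e_4·(-2) = 0
L: e_1·(0) + e_2·(0) + e_3·(-2) + e_4·(-1) = 0
T: e_1·(-1) + e_2·(-1) + e_3·(-2) + e_4·(-1) = 0
Solving this homogeneous linear system for the smallest-integer solution (first nonzero entry positive) gives (2, -2, 1, -2).

(2, -2, 1, -2)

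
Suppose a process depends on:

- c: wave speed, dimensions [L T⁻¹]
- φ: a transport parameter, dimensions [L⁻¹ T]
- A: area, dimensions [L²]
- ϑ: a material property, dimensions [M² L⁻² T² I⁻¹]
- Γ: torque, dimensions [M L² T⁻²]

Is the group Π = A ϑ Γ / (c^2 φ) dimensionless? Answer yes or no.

Sum the exponent of each base dimension across the product:
  M: −2·[c]_M − [φ]_M + [A]_M + [ϑ]_M + [Γ]_M = −2·(0) − (0) + (0) + (2) + (1) = 3
  L: −2·[c]_L − [φ]_L + [A]_L + [ϑ]_L + [Γ]_L = −2·(1) − (-1) + (2) + (-2) + (2) = 1
  T: −2·[c]_T − [φ]_T + [A]_T + [ϑ]_T + [Γ]_T = −2·(-1) − (1) + (0) + (2) + (-2) = 1
  I: −2·[c]_I − [φ]_I + [A]_I + [ϑ]_I + [Γ]_I = −2·(0) − (0) + (0) + (-1) + (0) = -1
Net dimensions [M³ L T I⁻¹] ≠ [1] — not dimensionless.

no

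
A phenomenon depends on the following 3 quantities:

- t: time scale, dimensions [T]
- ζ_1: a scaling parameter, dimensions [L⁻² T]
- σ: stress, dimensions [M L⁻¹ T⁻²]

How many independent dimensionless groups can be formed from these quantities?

0

There are 3 variables and 3 base dimensions (M, L, T).
The dimension matrix has rank 3.
Independent dimensionless groups: 3 − 3 = 0.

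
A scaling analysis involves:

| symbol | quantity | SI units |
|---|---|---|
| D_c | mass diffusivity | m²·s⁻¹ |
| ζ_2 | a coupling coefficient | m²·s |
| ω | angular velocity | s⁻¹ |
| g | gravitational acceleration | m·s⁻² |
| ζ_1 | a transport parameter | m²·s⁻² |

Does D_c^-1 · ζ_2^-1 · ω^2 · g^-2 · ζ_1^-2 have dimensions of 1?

Sum the exponent of each base dimension across the product:
  L: −[D_c]_L − [ζ_2]_L + 2·[ω]_L − 2·[g]_L − 2·[ζ_1]_L = −(2) − (2) + 2·(0) − 2·(1) − 2·(2) = -10
  T: −[D_c]_T − [ζ_2]_T + 2·[ω]_T − 2·[g]_T − 2·[ζ_1]_T = −(-1) − (1) + 2·(-1) − 2·(-2) − 2·(-2) = 6
Net dimensions [L⁻¹⁰ T⁶] ≠ [1] — not dimensionless.

no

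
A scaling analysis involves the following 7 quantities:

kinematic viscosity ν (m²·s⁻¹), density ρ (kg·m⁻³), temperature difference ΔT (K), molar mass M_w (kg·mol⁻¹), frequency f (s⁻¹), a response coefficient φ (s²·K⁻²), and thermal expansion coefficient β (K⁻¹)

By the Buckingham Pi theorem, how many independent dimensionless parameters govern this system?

There are 7 variables and 5 base dimensions (M, L, T, Θ, N).
The dimension matrix has rank 5.
Independent dimensionless groups: 7 − 5 = 2.

2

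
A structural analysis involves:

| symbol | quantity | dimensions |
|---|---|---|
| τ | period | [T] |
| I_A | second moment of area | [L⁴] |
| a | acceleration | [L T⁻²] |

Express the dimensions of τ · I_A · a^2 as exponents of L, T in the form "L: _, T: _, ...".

Collect each base-dimension exponent across the product:
  L: (0) + (4) + 2·(1) = 6
  T: (1) + (0) + 2·(-2) = -3
So the dimensions are [L⁶ T⁻³].

L: 6, T: -3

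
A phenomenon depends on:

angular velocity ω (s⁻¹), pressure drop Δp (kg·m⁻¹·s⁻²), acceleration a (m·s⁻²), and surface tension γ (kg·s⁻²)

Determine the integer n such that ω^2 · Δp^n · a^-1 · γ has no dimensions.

Balance the M exponent: (1)·n from Δp, plus 2·(0) − (0) + (1) = 1 from the rest, must sum to zero.
n + 1 = 0, so n = -1.

-1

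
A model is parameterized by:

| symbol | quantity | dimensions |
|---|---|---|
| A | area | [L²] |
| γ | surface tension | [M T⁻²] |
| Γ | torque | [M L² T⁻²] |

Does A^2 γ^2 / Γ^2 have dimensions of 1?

Sum the exponent of each base dimension across the product:
  M: 2·[A]_M + 2·[γ]_M − 2·[Γ]_M = 2·(0) + 2·(1) − 2·(1) = 0
  L: 2·[A]_L + 2·[γ]_L − 2·[Γ]_L = 2·(2) + 2·(0) − 2·(2) = 0
  T: 2·[A]_T + 2·[γ]_T − 2·[Γ]_T = 2·(0) + 2·(-2) − 2·(-2) = 0
  Θ: 2·[A]_Θ + 2·[γ]_Θ − 2·[Γ]_Θ = 2·(0) + 2·(0) − 2·(0) = 0
All base exponents vanish — dimensionless.

yes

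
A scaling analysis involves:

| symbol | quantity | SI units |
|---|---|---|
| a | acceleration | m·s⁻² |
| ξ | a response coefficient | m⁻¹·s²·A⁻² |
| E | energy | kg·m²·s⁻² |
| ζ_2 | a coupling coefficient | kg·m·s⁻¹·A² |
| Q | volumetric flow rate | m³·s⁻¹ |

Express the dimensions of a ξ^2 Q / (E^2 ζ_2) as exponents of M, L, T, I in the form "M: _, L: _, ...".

Collect each base-dimension exponent across the product:
  M: (0) + 2·(0) − 2·(1) − (1) + (0) = -3
  L: (1) + 2·(-1) − 2·(2) − (1) + (3) = -3
  T: (-2) + 2·(2) − 2·(-2) − (-1) + (-1) = 6
  I: (0) + 2·(-2) − 2·(0) − (2) + (0) = -6
So the dimensions are [M⁻³ L⁻³ T⁶ I⁻⁶].

M: -3, L: -3, T: 6, I: -6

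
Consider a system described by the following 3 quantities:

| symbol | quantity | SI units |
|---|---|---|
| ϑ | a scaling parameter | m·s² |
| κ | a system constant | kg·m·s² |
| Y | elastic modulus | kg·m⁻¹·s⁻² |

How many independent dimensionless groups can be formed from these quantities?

1

There are 3 variables and 3 base dimensions (M, L, T).
The dimension matrix has rank 2 (less than 3: the dimension vectors are linearly dependent).
Independent dimensionless groups: 3 − 2 = 1.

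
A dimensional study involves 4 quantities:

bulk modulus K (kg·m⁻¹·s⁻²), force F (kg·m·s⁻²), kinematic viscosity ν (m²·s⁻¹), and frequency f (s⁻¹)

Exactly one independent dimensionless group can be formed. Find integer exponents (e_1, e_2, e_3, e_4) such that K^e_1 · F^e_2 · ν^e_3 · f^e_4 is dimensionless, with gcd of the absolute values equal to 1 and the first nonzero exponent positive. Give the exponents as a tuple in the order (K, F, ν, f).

M: e_1·(1) + e_2·(1) + e_3·(0) + e_4·(0) = 0
L: e_1·(-1) + e_2·(1) + e_3·(2) + e_4·(0) = 0
T: e_1·(-2) + e_2·(-2) + e_3·(-1) + e_4·(-1) = 0
Solving this homogeneous linear system for the smallest-integer solution (first nonzero entry positive) gives (1, -1, 1, -1).

(1, -1, 1, -1)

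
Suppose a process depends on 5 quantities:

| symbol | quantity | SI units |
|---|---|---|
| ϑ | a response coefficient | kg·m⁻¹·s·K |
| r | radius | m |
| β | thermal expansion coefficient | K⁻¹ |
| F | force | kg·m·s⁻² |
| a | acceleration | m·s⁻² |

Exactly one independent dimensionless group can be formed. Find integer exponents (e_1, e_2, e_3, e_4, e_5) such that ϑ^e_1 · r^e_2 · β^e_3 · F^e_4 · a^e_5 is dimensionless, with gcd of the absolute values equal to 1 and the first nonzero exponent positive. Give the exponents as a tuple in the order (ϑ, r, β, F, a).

M: e_1·(1) + e_2·(0) + e_3·(0) + e_4·(1) + e_5·(0) = 0
L: e_1·(-1) + e_2·(1) + e_3·(0) + e_4·(1) + e_5·(1) = 0
T: e_1·(1) + e_2·(0) + e_3·(0) + e_4·(-2) + e_5·(-2) = 0
Θ: e_1·(1) + e_2·(0) + e_3·(-1) + e_4·(0) + e_5·(0) = 0
Solving this homogeneous linear system for the smallest-integer solution (first nonzero entry positive) gives (2, 1, 2, -2, 3).

(2, 1, 2, -2, 3)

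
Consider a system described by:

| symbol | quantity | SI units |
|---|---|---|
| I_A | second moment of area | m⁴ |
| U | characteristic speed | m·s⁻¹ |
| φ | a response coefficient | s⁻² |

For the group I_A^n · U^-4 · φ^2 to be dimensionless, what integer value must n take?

Balance the L exponent: (4)·n from I_A, plus −4·(1) + 2·(0) = -4 from the rest, must sum to zero.
4n − 4 = 0, so n = 1.

1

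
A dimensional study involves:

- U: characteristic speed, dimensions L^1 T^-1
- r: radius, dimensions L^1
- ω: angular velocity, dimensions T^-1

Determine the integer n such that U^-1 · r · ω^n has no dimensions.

Balance the T exponent: (-1)·n from ω, plus −(-1) + (0) = 1 from the rest, must sum to zero.
−n + 1 = 0, so n = 1.

1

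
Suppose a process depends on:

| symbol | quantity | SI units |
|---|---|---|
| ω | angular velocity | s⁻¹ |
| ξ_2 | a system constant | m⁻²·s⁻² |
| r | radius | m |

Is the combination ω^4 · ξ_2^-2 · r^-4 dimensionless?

Sum the exponent of each base dimension across the product:
  L: 4·[ω]_L − 2·[ξ_2]_L − 4·[r]_L = 4·(0) − 2·(-2) − 4·(1) = 0
  T: 4·[ω]_T − 2·[ξ_2]_T − 4·[r]_T = 4·(-1) − 2·(-2) − 4·(0) = 0
All base exponents vanish — dimensionless.

yes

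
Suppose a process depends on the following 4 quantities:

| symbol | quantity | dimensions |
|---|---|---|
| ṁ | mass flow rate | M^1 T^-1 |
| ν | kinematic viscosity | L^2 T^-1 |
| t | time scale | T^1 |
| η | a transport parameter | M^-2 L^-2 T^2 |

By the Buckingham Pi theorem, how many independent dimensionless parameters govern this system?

1

There are 4 variables and 3 base dimensions (M, L, T).
The dimension matrix has rank 3.
Independent dimensionless groups: 4 − 3 = 1.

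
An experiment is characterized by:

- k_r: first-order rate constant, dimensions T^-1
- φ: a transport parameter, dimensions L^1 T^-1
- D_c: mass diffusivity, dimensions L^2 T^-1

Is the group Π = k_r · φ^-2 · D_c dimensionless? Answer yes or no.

yes

Sum the exponent of each base dimension across the product:
  L: [k_r]_L − 2·[φ]_L + [D_c]_L = (0) − 2·(1) + (2) = 0
  T: [k_r]_T − 2·[φ]_T + [D_c]_T = (-1) − 2·(-1) + (-1) = 0
All base exponents vanish — dimensionless.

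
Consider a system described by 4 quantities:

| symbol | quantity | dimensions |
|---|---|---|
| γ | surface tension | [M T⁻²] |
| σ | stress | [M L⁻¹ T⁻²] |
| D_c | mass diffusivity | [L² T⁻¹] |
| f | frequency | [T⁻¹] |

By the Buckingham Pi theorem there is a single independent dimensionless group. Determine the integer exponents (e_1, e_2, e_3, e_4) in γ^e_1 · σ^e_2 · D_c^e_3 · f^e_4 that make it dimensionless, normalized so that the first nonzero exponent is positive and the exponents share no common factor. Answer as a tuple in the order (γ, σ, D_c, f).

M: e_1·(1) + e_2·(1) + e_3·(0) + e_4·(0) = 0
L: e_1·(0) + e_2·(-1) + e_3·(2) + e_4·(0) = 0
T: e_1·(-2) + e_2·(-2) + e_3·(-1) + e_4·(-1) = 0
Solving this homogeneous linear system for the smallest-integer solution (first nonzero entry positive) gives (2, -2, -1, 1).

(2, -2, -1, 1)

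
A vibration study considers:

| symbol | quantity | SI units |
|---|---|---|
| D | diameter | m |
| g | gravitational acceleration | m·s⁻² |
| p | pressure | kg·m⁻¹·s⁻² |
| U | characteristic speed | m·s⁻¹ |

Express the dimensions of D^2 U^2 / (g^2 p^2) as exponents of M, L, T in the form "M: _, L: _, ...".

Collect each base-dimension exponent across the product:
  M: 2·(0) − 2·(0) − 2·(1) + 2·(0) = -2
  L: 2·(1) − 2·(1) − 2·(-1) + 2·(1) = 4
  T: 2·(0) − 2·(-2) − 2·(-2) + 2·(-1) = 6
So the dimensions are [M⁻² L⁴ T⁶].

M: -2, L: 4, T: 6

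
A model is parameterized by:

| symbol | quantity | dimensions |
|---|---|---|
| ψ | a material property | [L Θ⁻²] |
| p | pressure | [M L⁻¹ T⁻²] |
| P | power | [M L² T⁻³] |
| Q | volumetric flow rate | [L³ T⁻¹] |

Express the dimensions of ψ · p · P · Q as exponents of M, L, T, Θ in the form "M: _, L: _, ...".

M: 2, L: 5, T: -6, Θ: -2

Collect each base-dimension exponent across the product:
  M: (0) + (1) + (1) + (0) = 2
  L: (1) + (-1) + (2) + (3) = 5
  T: (0) + (-2) + (-3) + (-1) = -6
  Θ: (-2) + (0) + (0) + (0) = -2
So the dimensions are [M² L⁵ T⁻⁶ Θ⁻²].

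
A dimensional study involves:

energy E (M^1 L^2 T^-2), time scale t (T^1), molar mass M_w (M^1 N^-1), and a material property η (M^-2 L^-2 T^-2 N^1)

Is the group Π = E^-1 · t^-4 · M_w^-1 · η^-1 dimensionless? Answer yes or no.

Sum the exponent of each base dimension across the product:
  M: −[E]_M − 4·[t]_M − [M_w]_M − [η]_M = −(1) − 4·(0) − (1) − (-2) = 0
  L: −[E]_L − 4·[t]_L − [M_w]_L − [η]_L = −(2) − 4·(0) − (0) − (-2) = 0
  T: −[E]_T − 4·[t]_T − [M_w]_T − [η]_T = −(-2) − 4·(1) − (0) − (-2) = 0
  N: −[E]_N − 4·[t]_N − [M_w]_N − [η]_N = −(0) − 4·(0) − (-1) − (1) = 0
All base exponents vanish — dimensionless.

yes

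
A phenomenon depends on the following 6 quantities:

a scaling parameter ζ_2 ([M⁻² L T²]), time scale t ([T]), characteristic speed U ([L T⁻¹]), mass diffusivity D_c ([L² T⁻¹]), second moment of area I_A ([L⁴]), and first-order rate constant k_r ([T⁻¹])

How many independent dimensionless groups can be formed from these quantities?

There are 6 variables and 3 base dimensions (M, L, T).
The dimension matrix has rank 3.
Independent dimensionless groups: 6 − 3 = 3.

3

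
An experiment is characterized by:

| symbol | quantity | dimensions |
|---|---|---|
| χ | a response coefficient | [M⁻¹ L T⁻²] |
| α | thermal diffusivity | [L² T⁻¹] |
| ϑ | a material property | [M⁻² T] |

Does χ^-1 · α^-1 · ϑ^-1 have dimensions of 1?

no

Sum the exponent of each base dimension across the product:
  M: −[χ]_M − [α]_M − [ϑ]_M = −(-1) − (0) − (-2) = 3
  L: −[χ]_L − [α]_L − [ϑ]_L = −(1) − (2) − (0) = -3
  T: −[χ]_T − [α]_T − [ϑ]_T = −(-2) − (-1) − (1) = 2
Net dimensions [M³ L⁻³ T²] ≠ [1] — not dimensionless.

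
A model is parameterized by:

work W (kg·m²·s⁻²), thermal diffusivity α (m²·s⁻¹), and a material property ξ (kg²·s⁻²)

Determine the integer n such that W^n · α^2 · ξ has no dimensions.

Balance the M exponent: (1)·n from W, plus 2·(0) + (2) = 2 from the rest, must sum to zero.
n + 2 = 0, so n = -2.

-2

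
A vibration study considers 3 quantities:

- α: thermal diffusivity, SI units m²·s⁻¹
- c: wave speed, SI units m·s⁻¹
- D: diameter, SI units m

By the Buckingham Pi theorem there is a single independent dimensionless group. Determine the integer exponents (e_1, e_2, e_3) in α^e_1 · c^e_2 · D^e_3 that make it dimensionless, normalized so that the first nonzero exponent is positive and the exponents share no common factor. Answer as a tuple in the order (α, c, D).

L: e_1·(2) + e_2·(1) + e_3·(1) = 0
T: e_1·(-1) + e_2·(-1) + e_3·(0) = 0
Solving this homogeneous linear system for the smallest-integer solution (first nonzero entry positive) gives (1, -1, -1).

(1, -1, -1)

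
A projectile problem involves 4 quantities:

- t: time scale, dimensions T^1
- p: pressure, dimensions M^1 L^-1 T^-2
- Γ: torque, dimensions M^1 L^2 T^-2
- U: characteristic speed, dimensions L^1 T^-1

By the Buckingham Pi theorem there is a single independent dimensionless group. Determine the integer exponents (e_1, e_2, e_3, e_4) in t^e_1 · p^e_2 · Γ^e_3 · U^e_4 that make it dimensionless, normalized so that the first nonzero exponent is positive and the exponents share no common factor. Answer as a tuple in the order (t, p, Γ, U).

M: e_1·(0) + e_2·(1) + e_3·(1) + e_4·(0) = 0
L: e_1·(0) + e_2·(-1) + e_3·(2) + e_4·(1) = 0
T: e_1·(1) + e_2·(-2) + e_3·(-2) + e_4·(-1) = 0
Solving this homogeneous linear system for the smallest-integer solution (first nonzero entry positive) gives (3, 1, -1, 3).

(3, 1, -1, 3)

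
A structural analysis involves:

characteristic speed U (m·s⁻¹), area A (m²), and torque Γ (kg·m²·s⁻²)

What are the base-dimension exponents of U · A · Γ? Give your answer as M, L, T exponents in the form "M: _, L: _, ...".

M: 1, L: 5, T: -3

Collect each base-dimension exponent across the product:
  M: (0) + (0) + (1) = 1
  L: (1) + (2) + (2) = 5
  T: (-1) + (0) + (-2) = -3
So the dimensions are [M L⁵ T⁻³].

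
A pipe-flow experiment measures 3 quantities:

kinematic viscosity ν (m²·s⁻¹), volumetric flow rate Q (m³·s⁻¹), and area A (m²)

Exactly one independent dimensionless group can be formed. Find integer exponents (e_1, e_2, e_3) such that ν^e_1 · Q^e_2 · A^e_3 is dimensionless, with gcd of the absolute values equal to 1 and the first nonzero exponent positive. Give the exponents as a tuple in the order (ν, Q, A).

(2, -2, 1)

L: e_1·(2) + e_2·(3) + e_3·(2) = 0
T: e_1·(-1) + e_2·(-1) + e_3·(0) = 0
Solving this homogeneous linear system for the smallest-integer solution (first nonzero entry positive) gives (2, -2, 1).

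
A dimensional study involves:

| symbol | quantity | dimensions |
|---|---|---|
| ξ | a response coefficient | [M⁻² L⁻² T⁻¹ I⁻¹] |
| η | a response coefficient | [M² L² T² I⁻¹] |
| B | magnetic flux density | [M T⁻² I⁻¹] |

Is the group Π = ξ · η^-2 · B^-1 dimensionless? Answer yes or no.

no

Sum the exponent of each base dimension across the product:
  M: [ξ]_M − 2·[η]_M − [B]_M = (-2) − 2·(2) − (1) = -7
  L: [ξ]_L − 2·[η]_L − [B]_L = (-2) − 2·(2) − (0) = -6
  T: [ξ]_T − 2·[η]_T − [B]_T = (-1) − 2·(2) − (-2) = -3
  I: [ξ]_I − 2·[η]_I − [B]_I = (-1) − 2·(-1) − (-1) = 2
Net dimensions [M⁻⁷ L⁻⁶ T⁻³ I²] ≠ [1] — not dimensionless.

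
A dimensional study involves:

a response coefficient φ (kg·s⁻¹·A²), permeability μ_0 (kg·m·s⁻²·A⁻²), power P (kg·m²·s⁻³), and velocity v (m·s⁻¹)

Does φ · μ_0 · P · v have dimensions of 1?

no

Sum the exponent of each base dimension across the product:
  M: [φ]_M + [μ_0]_M + [P]_M + [v]_M = (1) + (1) + (1) + (0) = 3
  L: [φ]_L + [μ_0]_L + [P]_L + [v]_L = (0) + (1) + (2) + (1) = 4
  T: [φ]_T + [μ_0]_T + [P]_T + [v]_T = (-1) + (-2) + (-3) + (-1) = -7
  I: [φ]_I + [μ_0]_I + [P]_I + [v]_I = (2) + (-2) + (0) + (0) = 0
Net dimensions [M³ L⁴ T⁻⁷] ≠ [1] — not dimensionless.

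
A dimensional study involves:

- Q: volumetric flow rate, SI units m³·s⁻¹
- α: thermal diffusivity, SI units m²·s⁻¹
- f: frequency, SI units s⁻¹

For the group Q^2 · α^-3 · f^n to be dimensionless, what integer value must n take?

1

Balance the T exponent: (-1)·n from f, plus 2·(-1) − 3·(-1) = 1 from the rest, must sum to zero.
−n + 1 = 0, so n = 1.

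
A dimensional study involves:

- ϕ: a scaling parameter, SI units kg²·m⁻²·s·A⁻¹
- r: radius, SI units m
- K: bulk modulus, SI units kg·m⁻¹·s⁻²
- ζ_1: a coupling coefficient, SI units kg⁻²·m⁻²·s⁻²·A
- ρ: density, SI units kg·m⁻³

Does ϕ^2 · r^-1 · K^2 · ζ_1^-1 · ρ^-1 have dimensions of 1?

Sum the exponent of each base dimension across the product:
  M: 2·[ϕ]_M − [r]_M + 2·[K]_M − [ζ_1]_M − [ρ]_M = 2·(2) − (0) + 2·(1) − (-2) − (1) = 7
  L: 2·[ϕ]_L − [r]_L + 2·[K]_L − [ζ_1]_L − [ρ]_L = 2·(-2) − (1) + 2·(-1) − (-2) − (-3) = -2
  T: 2·[ϕ]_T − [r]_T + 2·[K]_T − [ζ_1]_T − [ρ]_T = 2·(1) − (0) + 2·(-2) − (-2) − (0) = 0
  I: 2·[ϕ]_I − [r]_I + 2·[K]_I − [ζ_1]_I − [ρ]_I = 2·(-1) − (0) + 2·(0) − (1) − (0) = -3
Net dimensions [M⁷ L⁻² I⁻³] ≠ [1] — not dimensionless.

no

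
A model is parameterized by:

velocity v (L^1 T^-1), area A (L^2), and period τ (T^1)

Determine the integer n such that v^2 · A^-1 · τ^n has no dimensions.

2

Balance the T exponent: (1)·n from τ, plus 2·(-1) − (0) = -2 from the rest, must sum to zero.
n − 2 = 0, so n = 2.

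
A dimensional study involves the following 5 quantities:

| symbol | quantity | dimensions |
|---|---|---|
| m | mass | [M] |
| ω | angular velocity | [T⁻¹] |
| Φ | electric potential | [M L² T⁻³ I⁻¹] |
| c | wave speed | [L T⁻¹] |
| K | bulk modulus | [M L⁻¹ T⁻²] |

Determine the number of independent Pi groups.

There are 5 variables and 4 base dimensions (M, L, T, I).
The dimension matrix has rank 4.
Independent dimensionless groups: 5 − 4 = 1.

1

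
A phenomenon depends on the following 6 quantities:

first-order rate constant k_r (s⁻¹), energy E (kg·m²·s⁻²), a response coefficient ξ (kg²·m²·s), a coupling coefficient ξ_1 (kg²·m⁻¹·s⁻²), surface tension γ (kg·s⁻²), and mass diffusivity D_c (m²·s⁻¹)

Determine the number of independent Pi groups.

3

There are 6 variables and 3 base dimensions (M, L, T).
The dimension matrix has rank 3.
Independent dimensionless groups: 6 − 3 = 3.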